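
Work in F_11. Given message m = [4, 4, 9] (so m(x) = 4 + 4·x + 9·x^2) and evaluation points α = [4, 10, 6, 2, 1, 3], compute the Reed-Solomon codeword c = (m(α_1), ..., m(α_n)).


c = [10, 9, 0, 4, 6, 9]

Message polynomial: m(x) = 4 + 4·x + 9·x^2 (mod 11).
For each evaluation point α_i, compute m(α_i) mod 11:
  α_1 = 4: Horner steps 9 → 7 → 10, so m(4) = 10.
  α_2 = 10: Horner steps 9 → 6 → 9, so m(10) = 9.
  α_3 = 6: Horner steps 9 → 3 → 0, so m(6) = 0.
  α_4 = 2: Horner steps 9 → 0 → 4, so m(2) = 4.
  α_5 = 1: Horner steps 9 → 2 → 6, so m(1) = 6.
  α_6 = 3: Horner steps 9 → 9 → 9, so m(3) = 9.
Codeword c = [10, 9, 0, 4, 6, 9] ∈ F_11^6.


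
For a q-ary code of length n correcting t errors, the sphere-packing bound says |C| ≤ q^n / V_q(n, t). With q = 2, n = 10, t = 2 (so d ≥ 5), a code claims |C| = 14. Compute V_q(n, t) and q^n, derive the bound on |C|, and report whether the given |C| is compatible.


V_q(n, t) = 56, q^n = 1024, Hamming bound = 18, |C| = 14 ≤ bound (satisfied).

Step 1: Compute V_q(n, t) = Σ_{j=0}^2 C(n, j) (q−1)^j.
  j = 0: C(10,0)·(1)^0 = 1·1 = 1.
  j = 1: C(10,1)·(1)^1 = 10·1 = 10.
  j = 2: C(10,2)·(1)^2 = 45·1 = 45.
  V_q(n, t) = 1 + 10 + 45 = 56.
Step 2: q^n = 2^10 = 1024.
Step 3: Hamming bound ⌊q^n / V_q(n,t)⌋ = ⌊1024/56⌋ = 18.
Step 4: Compare |C| = 14 to 18: satisfied.
The claimed |C| lies below the Hamming bound.


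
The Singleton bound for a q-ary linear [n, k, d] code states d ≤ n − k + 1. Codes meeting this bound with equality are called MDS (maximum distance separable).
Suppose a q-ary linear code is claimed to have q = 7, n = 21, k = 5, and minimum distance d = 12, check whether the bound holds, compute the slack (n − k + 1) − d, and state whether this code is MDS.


Singleton RHS = n − k + 1 = 17, slack = 5, bound satisfied, not MDS.

Singleton bound: d ≤ n − k + 1.
Here n = 21, k = 5, so n − k + 1 = 17.
Given d = 12, check d ≤ 17: YES.
Slack = (n − k + 1) − d = 5.
The code is NOT MDS (slack = 5 > 0).
Description: the claimed parameters are [21, 5, 12]_7; such a code would be non-MDS.


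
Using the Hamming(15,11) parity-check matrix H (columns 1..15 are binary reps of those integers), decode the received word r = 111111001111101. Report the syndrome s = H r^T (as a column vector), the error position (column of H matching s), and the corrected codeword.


s = (0, 0, 0, 1)^T, error position = 1, corrected codeword c = 011111001111101

Compute s = H r^T mod 2 one row at a time:
  s_1 = 0 + 1 + 1 + 1 + 1 + 1 + 0 + 1 = 6 ≡ 0 (mod 2).
  s_2 = 1 + 1 + 1 + 0 + 1 + 1 + 0 + 1 = 6 ≡ 0 (mod 2).
  s_3 = 1 + 1 + 1 + 0 + 1 + 1 + 0 + 1 = 6 ≡ 0 (mod 2).
  s_4 = 1 + 1 + 1 + 0 + 1 + 1 + 1 + 1 = 7 ≡ 1 (mod 2).
s = (0, 0, 0, 1)^T — this equals column 1 of H (binary 0001), so error is at position 1.
Correct: flip bit 1 of r = 111111001111101 to get c = 011111001111101.


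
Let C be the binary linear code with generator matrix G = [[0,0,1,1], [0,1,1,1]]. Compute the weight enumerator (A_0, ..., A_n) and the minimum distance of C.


Weight distribution: A_0 = 1, A_1 = 1, A_2 = 1, A_3 = 1. Minimum distance d = 1.

Enumerate all 2^2 = 4 messages m ∈ F_2^2.
For each, compute codeword c = mG in F_2^4, then tally its weight.
  m = 00 → c = 0000, weight = 0.
  m = 10 → c = 0011, weight = 2.
  m = 01 → c = 0111, weight = 3.
  m = 11 → c = 0100, weight = 1.
Tally weights:
  weight 0: 1 codewords.
  weight 1: 1 codewords.
  weight 2: 1 codewords.
  weight 3: 1 codewords.
Minimum distance d = smallest w > 0 with A_w > 0 = 1.
Sanity: Σ A_w = 4 = 2^2 = 4 ✓.


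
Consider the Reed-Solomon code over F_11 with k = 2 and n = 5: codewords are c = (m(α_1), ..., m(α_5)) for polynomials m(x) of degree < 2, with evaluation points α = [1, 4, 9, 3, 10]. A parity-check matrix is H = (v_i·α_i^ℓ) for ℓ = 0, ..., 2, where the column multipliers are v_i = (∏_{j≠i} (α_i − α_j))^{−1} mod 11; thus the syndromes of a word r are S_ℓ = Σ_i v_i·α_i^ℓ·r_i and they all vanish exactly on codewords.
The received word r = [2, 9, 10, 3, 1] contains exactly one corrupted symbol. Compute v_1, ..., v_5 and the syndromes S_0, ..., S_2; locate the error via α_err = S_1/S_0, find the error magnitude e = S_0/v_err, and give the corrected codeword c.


S = (2, 7, 8), error at position 3, error magnitude e = 4, c = [2, 9, 6, 3, 1].

Step 1: column multipliers v_i = (∏_{j≠i}(α_i − α_j))^{−1} mod 11.
  i = 1 (α = 1): (1−4)(1−9)(1−3)(1−10) = (−3)·(−8)·(−2)·(−9) = 432 ≡ 3, so v_1 = 3^{−1} = 4 (mod 11).
  i = 2 (α = 4): (4−1)(4−9)(4−3)(4−10) = 3·(−5)·1·(−6) = 90 ≡ 2, so v_2 = 2^{−1} = 6 (mod 11).
  i = 3 (α = 9): (9−1)(9−4)(9−3)(9−10) = 8·5·6·(−1) = −240 ≡ 2, so v_3 = 2^{−1} = 6 (mod 11).
  i = 4 (α = 3): (3−1)(3−4)(3−9)(3−10) = 2·(−1)·(−6)·(−7) = −84 ≡ 4, so v_4 = 4^{−1} = 3 (mod 11).
  i = 5 (α = 10): (10−1)(10−4)(10−9)(10−3) = 9·6·1·7 = 378 ≡ 4, so v_5 = 4^{−1} = 3 (mod 11).
  v = [4, 6, 6, 3, 3].
Step 2: syndromes of r = [2, 9, 10, 3, 1] (all sums mod 11).
  S_0 = Σ v_i r_i = 4·2 + 6·9 + 6·10 + 3·3 + 3·1 = 134 ≡ 2.
  S_1 = Σ v_i α_i r_i = 4·1·2 + 6·4·9 + 6·9·10 + 3·3·3 + 3·10·1 = 821 ≡ 7.
  α_i^2 mod 11 = [1, 5, 4, 9, 1].
  S_2 = Σ v_i α_i^2 r_i = 4·1·2 + 6·5·9 + 6·4·10 + 3·9·3 + 3·1·1 = 602 ≡ 8.
  S = (2, 7, 8) ≠ 0, so r is not a codeword (an error is present).
Step 3: locate the error. For a single error e at position i, S_ℓ = v_i·e·α_i^ℓ, so α_err = S_1/S_0.
  S_0^{−1} = 2^{−1} = 6 (mod 11), so α_err = 7·6 = 42 ≡ 9 = α_3. Error position i = 3.
  Consistency check: S_2/S_1 = 8·8 = 64 ≡ 9 = α_err ✓ (single-error assumption holds).
Step 4: error magnitude e = S_0/v_3 = S_0·∏_{j≠3}(α_3 − α_j) = 2·2 = 4 ≡ 4 (mod 11).
Step 5: correct position 3: c_3 = r_3 − e = 10 − 4 ≡ 6 (mod 11). Hence c = [2, 9, 6, 3, 1].
  Check: interpolating c through the α_i gives m(x) = 7 + 6·x (degree < 2) with m(α_i) = c_i for every i, so c is indeed a codeword.


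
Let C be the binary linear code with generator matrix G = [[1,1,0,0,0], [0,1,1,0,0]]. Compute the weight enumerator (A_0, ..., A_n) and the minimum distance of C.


Weight distribution: A_0 = 1, A_2 = 3. Minimum distance d = 2.

Enumerate all 2^2 = 4 messages m ∈ F_2^2.
For each, compute codeword c = mG in F_2^5, then tally its weight.
  m = 00 → c = 00000, weight = 0.
  m = 10 → c = 11000, weight = 2.
  m = 01 → c = 01100, weight = 2.
  m = 11 → c = 10100, weight = 2.
Tally weights:
  weight 0: 1 codewords.
  weight 2: 3 codewords.
Minimum distance d = smallest w > 0 with A_w > 0 = 2.
Sanity: Σ A_w = 4 = 2^2 = 4 ✓.


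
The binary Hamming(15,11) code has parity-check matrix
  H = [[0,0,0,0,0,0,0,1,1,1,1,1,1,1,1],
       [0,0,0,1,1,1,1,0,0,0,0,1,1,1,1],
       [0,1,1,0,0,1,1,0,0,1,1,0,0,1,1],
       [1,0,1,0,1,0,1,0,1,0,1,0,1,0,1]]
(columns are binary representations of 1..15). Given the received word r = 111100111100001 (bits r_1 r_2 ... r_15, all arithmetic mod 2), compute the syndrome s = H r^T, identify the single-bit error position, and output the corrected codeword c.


s = (0, 1, 1, 1)^T, error position = 7, corrected codeword c = 111100011100001

Compute s = H r^T mod 2 one row at a time:
  s_1 = 1 + 1 + 1 + 0 + 0 + 0 + 0 + 1 = 4 ≡ 0 (mod 2).
  s_2 = 1 + 0 + 0 + 1 + 0 + 0 + 0 + 1 = 3 ≡ 1 (mod 2).
  s_3 = 1 + 1 + 0 + 1 + 1 + 0 + 0 + 1 = 5 ≡ 1 (mod 2).
  s_4 = 1 + 1 + 0 + 1 + 1 + 0 + 0 + 1 = 5 ≡ 1 (mod 2).
s = (0, 1, 1, 1)^T — this equals column 7 of H (binary 0111), so error is at position 7.
Correct: flip bit 7 of r = 111100111100001 to get c = 111100011100001.


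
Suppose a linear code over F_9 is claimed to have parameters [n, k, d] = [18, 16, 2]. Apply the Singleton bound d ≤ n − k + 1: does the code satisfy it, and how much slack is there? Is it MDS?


Singleton RHS = n − k + 1 = 3, slack = 1, bound satisfied, not MDS.

Singleton bound: d ≤ n − k + 1.
Here n = 18, k = 16, so n − k + 1 = 3.
Given d = 2, check d ≤ 3: YES.
Slack = (n − k + 1) − d = 1.
The code is NOT MDS (slack = 1 > 0).
Description: the claimed parameters are [18, 16, 2]_9; such a code would be non-MDS.


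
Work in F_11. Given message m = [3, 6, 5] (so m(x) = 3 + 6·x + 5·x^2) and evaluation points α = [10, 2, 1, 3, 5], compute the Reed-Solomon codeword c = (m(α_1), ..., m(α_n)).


c = [2, 2, 3, 0, 4]

Message polynomial: m(x) = 3 + 6·x + 5·x^2 (mod 11).
For each evaluation point α_i, compute m(α_i) mod 11:
  α_1 = 10: Horner steps 5 → 1 → 2, so m(10) = 2.
  α_2 = 2: Horner steps 5 → 5 → 2, so m(2) = 2.
  α_3 = 1: Horner steps 5 → 0 → 3, so m(1) = 3.
  α_4 = 3: Horner steps 5 → 10 → 0, so m(3) = 0.
  α_5 = 5: Horner steps 5 → 9 → 4, so m(5) = 4.
Codeword c = [2, 2, 3, 0, 4] ∈ F_11^5.


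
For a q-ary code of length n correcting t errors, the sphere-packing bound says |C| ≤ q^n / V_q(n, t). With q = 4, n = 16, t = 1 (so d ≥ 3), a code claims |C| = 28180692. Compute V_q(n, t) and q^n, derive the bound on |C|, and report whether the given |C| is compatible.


V_q(n, t) = 49, q^n = 4294967296, Hamming bound = 87652393, |C| = 28180692 ≤ bound (satisfied).

Step 1: Compute V_q(n, t) = Σ_{j=0}^1 C(n, j) (q−1)^j.
  j = 0: C(16,0)·(3)^0 = 1·1 = 1.
  j = 1: C(16,1)·(3)^1 = 16·3 = 48.
  V_q(n, t) = 1 + 48 = 49.
Step 2: q^n = 4^16 = 4294967296.
Step 3: Hamming bound ⌊q^n / V_q(n,t)⌋ = ⌊4294967296/49⌋ = 87652393.
Step 4: Compare |C| = 28180692 to 87652393: satisfied.
The claimed |C| lies below the Hamming bound.


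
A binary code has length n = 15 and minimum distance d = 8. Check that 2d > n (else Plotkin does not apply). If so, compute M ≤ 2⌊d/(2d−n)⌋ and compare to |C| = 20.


Plotkin bound M ≤ 16; given |C| = 20 > bound (violated).

Check applicability: 2d = 16, n = 15.
2d − n = 1 > 0, so Plotkin applies.
Compute d/(2d−n) = 8/1 ≈ 8.0000.
⌊d/(2d−n)⌋ = 8.
Plotkin bound: M ≤ 2·8 = 16.
Given |C| = 20, check: VIOLATED.
This |C| is above the Plotkin bound, so no binary code with n = 15, d = 8 and 20 codewords exists.


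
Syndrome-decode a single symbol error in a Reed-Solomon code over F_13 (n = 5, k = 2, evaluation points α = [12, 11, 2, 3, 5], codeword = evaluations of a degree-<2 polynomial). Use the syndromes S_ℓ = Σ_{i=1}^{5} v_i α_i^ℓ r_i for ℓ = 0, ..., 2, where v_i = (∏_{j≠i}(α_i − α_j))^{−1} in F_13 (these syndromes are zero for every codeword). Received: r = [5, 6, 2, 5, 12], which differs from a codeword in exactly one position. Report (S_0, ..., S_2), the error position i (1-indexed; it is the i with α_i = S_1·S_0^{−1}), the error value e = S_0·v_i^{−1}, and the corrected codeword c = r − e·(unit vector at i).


S = (9, 1, 3), error at position 4, error magnitude e = 4, c = [5, 6, 2, 1, 12].

Step 1: column multipliers v_i = (∏_{j≠i}(α_i − α_j))^{−1} mod 13.
  i = 1 (α = 12): (12−11)(12−2)(12−3)(12−5) = 1·10·9·7 = 630 ≡ 6, so v_1 = 6^{−1} = 11 (mod 13).
  i = 2 (α = 11): (11−12)(11−2)(11−3)(11−5) = (−1)·9·8·6 = −432 ≡ 10, so v_2 = 10^{−1} = 4 (mod 13).
  i = 3 (α = 2): (2−12)(2−11)(2−3)(2−5) = (−10)·(−9)·(−1)·(−3) = 270 ≡ 10, so v_3 = 10^{−1} = 4 (mod 13).
  i = 4 (α = 3): (3−12)(3−11)(3−2)(3−5) = (−9)·(−8)·1·(−2) = −144 ≡ 12, so v_4 = 12^{−1} = 12 (mod 13).
  i = 5 (α = 5): (5−12)(5−11)(5−2)(5−3) = (−7)·(−6)·3·2 = 252 ≡ 5, so v_5 = 5^{−1} = 8 (mod 13).
  v = [11, 4, 4, 12, 8].
Step 2: syndromes of r = [5, 6, 2, 5, 12] (all sums mod 13).
  S_0 = Σ v_i r_i = 11·5 + 4·6 + 4·2 + 12·5 + 8·12 = 243 ≡ 9.
  S_1 = Σ v_i α_i r_i = 11·12·5 + 4·11·6 + 4·2·2 + 12·3·5 + 8·5·12 = 1600 ≡ 1.
  α_i^2 mod 13 = [1, 4, 4, 9, 12].
  S_2 = Σ v_i α_i^2 r_i = 11·1·5 + 4·4·6 + 4·4·2 + 12·9·5 + 8·12·12 = 1875 ≡ 3.
  S = (9, 1, 3) ≠ 0, so r is not a codeword (an error is present).
Step 3: locate the error. For a single error e at position i, S_ℓ = v_i·e·α_i^ℓ, so α_err = S_1/S_0.
  S_0^{−1} = 9^{−1} = 3 (mod 13), so α_err = 1·3 = 3 ≡ 3 = α_4. Error position i = 4.
  Consistency check: S_2/S_1 = 3·1 = 3 ≡ 3 = α_err ✓ (single-error assumption holds).
Step 4: error magnitude e = S_0/v_4 = S_0·∏_{j≠4}(α_4 − α_j) = 9·12 = 108 ≡ 4 (mod 13).
Step 5: correct position 4: c_4 = r_4 − e = 5 − 4 ≡ 1 (mod 13). Hence c = [5, 6, 2, 1, 12].
  Check: interpolating c through the α_i gives m(x) = 4 + 12·x (degree < 2) with m(α_i) = c_i for every i, so c is indeed a codeword.


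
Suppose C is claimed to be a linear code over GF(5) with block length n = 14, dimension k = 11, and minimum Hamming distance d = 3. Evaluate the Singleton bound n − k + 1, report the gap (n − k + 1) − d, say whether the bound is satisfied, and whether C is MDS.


Singleton RHS = n − k + 1 = 4, slack = 1, bound satisfied, not MDS.

Singleton bound: d ≤ n − k + 1.
Here n = 14, k = 11, so n − k + 1 = 4.
Given d = 3, check d ≤ 4: YES.
Slack = (n − k + 1) − d = 1.
The code is NOT MDS (slack = 1 > 0).
Description: the claimed parameters are [14, 11, 3]_5; such a code would be non-MDS.


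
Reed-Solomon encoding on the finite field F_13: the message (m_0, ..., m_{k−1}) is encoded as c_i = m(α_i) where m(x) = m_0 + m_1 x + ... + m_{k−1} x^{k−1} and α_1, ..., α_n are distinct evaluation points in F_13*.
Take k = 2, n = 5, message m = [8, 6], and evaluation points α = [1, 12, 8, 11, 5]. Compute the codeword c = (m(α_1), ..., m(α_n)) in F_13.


c = [1, 2, 4, 9, 12]

Message polynomial: m(x) = 8 + 6·x (mod 13).
For each evaluation point α_i, compute m(α_i) mod 13:
  α_1 = 1: Horner steps 6 → 1, so m(1) = 1.
  α_2 = 12: Horner steps 6 → 2, so m(12) = 2.
  α_3 = 8: Horner steps 6 → 4, so m(8) = 4.
  α_4 = 11: Horner steps 6 → 9, so m(11) = 9.
  α_5 = 5: Horner steps 6 → 12, so m(5) = 12.
Codeword c = [1, 2, 4, 9, 12] ∈ F_13^5.


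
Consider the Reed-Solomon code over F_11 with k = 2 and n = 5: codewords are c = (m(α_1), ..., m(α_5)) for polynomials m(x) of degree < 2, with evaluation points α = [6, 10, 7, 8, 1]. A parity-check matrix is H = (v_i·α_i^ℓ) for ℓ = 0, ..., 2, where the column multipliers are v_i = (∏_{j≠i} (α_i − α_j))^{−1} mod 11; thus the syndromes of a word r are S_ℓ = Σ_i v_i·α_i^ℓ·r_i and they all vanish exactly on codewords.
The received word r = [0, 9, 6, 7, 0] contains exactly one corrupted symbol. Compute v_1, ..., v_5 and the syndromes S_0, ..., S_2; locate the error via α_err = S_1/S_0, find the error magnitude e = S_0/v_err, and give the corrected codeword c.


S = (7, 9, 10), error at position 1, error magnitude e = 6, c = [5, 9, 6, 7, 0].

Step 1: column multipliers v_i = (∏_{j≠i}(α_i − α_j))^{−1} mod 11.
  i = 1 (α = 6): (6−10)(6−7)(6−8)(6−1) = (−4)·(−1)·(−2)·5 = −40 ≡ 4, so v_1 = 4^{−1} = 3 (mod 11).
  i = 2 (α = 10): (10−6)(10−7)(10−8)(10−1) = 4·3·2·9 = 216 ≡ 7, so v_2 = 7^{−1} = 8 (mod 11).
  i = 3 (α = 7): (7−6)(7−10)(7−8)(7−1) = 1·(−3)·(−1)·6 = 18 ≡ 7, so v_3 = 7^{−1} = 8 (mod 11).
  i = 4 (α = 8): (8−6)(8−10)(8−7)(8−1) = 2·(−2)·1·7 = −28 ≡ 5, so v_4 = 5^{−1} = 9 (mod 11).
  i = 5 (α = 1): (1−6)(1−10)(1−7)(1−8) = (−5)·(−9)·(−6)·(−7) = 1890 ≡ 9, so v_5 = 9^{−1} = 5 (mod 11).
  v = [3, 8, 8, 9, 5].
Step 2: syndromes of r = [0, 9, 6, 7, 0] (all sums mod 11).
  S_0 = Σ v_i r_i = 3·0 + 8·9 + 8·6 + 9·7 + 5·0 = 183 ≡ 7.
  S_1 = Σ v_i α_i r_i = 3·6·0 + 8·10·9 + 8·7·6 + 9·8·7 + 5·1·0 = 1560 ≡ 9.
  α_i^2 mod 11 = [3, 1, 5, 9, 1].
  S_2 = Σ v_i α_i^2 r_i = 3·3·0 + 8·1·9 + 8·5·6 + 9·9·7 + 5·1·0 = 879 ≡ 10.
  S = (7, 9, 10) ≠ 0, so r is not a codeword (an error is present).
Step 3: locate the error. For a single error e at position i, S_ℓ = v_i·e·α_i^ℓ, so α_err = S_1/S_0.
  S_0^{−1} = 7^{−1} = 8 (mod 11), so α_err = 9·8 = 72 ≡ 6 = α_1. Error position i = 1.
  Consistency check: S_2/S_1 = 10·5 = 50 ≡ 6 = α_err ✓ (single-error assumption holds).
Step 4: error magnitude e = S_0/v_1 = S_0·∏_{j≠1}(α_1 − α_j) = 7·4 = 28 ≡ 6 (mod 11).
Step 5: correct position 1: c_1 = r_1 − e = 0 − 6 ≡ 5 (mod 11). Hence c = [5, 9, 6, 7, 0].
  Check: interpolating c through the α_i gives m(x) = 10 + 1·x (degree < 2) with m(α_i) = c_i for every i, so c is indeed a codeword.


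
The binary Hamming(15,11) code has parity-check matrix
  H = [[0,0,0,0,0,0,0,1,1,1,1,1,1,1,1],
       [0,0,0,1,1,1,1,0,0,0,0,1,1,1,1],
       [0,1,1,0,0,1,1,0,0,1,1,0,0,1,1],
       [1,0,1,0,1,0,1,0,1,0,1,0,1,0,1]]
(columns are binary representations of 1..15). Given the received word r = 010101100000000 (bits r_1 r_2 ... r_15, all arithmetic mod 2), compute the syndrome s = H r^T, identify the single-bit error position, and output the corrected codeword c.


s = (0, 1, 1, 1)^T, error position = 7, corrected codeword c = 010101000000000

Compute s = H r^T mod 2 one row at a time:
  s_1 = 0 + 0 + 0 + 0 + 0 + 0 + 0 + 0 = 0 ≡ 0 (mod 2).
  s_2 = 1 + 0 + 1 + 1 + 0 + 0 + 0 + 0 = 3 ≡ 1 (mod 2).
  s_3 = 1 + 0 + 1 + 1 + 0 + 0 + 0 + 0 = 3 ≡ 1 (mod 2).
  s_4 = 0 + 0 + 0 + 1 + 0 + 0 + 0 + 0 = 1 ≡ 1 (mod 2).
s = (0, 1, 1, 1)^T — this equals column 7 of H (binary 0111), so error is at position 7.
Correct: flip bit 7 of r = 010101100000000 to get c = 010101000000000.


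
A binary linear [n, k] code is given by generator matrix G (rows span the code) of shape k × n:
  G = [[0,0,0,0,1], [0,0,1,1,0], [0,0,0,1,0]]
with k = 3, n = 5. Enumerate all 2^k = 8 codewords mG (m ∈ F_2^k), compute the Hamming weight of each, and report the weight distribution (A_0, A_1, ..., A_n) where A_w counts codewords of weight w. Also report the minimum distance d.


Weight distribution: A_0 = 1, A_1 = 3, A_2 = 3, A_3 = 1. Minimum distance d = 1.

Enumerate all 2^3 = 8 messages m ∈ F_2^3.
For each, compute codeword c = mG in F_2^5, then tally its weight.
  m = 000 → c = 00000, weight = 0.
  m = 100 → c = 00001, weight = 1.
  m = 010 → c = 00110, weight = 2.
  m = 110 → c = 00111, weight = 3.
  m = 001 → c = 00010, weight = 1.
  m = 101 → c = 00011, weight = 2.
  m = 011 → c = 00100, weight = 1.
  m = 111 → c = 00101, weight = 2.
Tally weights:
  weight 0: 1 codewords.
  weight 1: 3 codewords.
  weight 2: 3 codewords.
  weight 3: 1 codewords.
Minimum distance d = smallest w > 0 with A_w > 0 = 1.
Sanity: Σ A_w = 8 = 2^3 = 8 ✓.


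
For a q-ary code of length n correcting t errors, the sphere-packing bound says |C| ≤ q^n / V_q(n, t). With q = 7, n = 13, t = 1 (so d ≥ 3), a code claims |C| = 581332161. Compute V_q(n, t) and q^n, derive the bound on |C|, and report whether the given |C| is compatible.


V_q(n, t) = 79, q^n = 96889010407, Hamming bound = 1226443169, |C| = 581332161 ≤ bound (satisfied).

Step 1: Compute V_q(n, t) = Σ_{j=0}^1 C(n, j) (q−1)^j.
  j = 0: C(13,0)·(6)^0 = 1·1 = 1.
  j = 1: C(13,1)·(6)^1 = 13·6 = 78.
  V_q(n, t) = 1 + 78 = 79.
Step 2: q^n = 7^13 = 96889010407.
Step 3: Hamming bound ⌊q^n / V_q(n,t)⌋ = ⌊96889010407/79⌋ = 1226443169.
Step 4: Compare |C| = 581332161 to 1226443169: satisfied.
The claimed |C| lies below the Hamming bound.


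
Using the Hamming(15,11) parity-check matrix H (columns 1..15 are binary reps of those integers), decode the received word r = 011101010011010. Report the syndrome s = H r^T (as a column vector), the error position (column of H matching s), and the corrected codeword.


s = (0, 0, 1, 0)^T, error position = 2, corrected codeword c = 001101010011010

Compute s = H r^T mod 2 one row at a time:
  s_1 = 1 + 0 + 0 + 1 + 1 + 0 + 1 + 0 = 4 ≡ 0 (mod 2).
  s_2 = 1 + 0 + 1 + 0 + 1 + 0 + 1 + 0 = 4 ≡ 0 (mod 2).
  s_3 = 1 + 1 + 1 + 0 + 0 + 1 + 1 + 0 = 5 ≡ 1 (mod 2).
  s_4 = 0 + 1 + 0 + 0 + 0 + 1 + 0 + 0 = 2 ≡ 0 (mod 2).
s = (0, 0, 1, 0)^T — this equals column 2 of H (binary 0010), so error is at position 2.
Correct: flip bit 2 of r = 011101010011010 to get c = 001101010011010.


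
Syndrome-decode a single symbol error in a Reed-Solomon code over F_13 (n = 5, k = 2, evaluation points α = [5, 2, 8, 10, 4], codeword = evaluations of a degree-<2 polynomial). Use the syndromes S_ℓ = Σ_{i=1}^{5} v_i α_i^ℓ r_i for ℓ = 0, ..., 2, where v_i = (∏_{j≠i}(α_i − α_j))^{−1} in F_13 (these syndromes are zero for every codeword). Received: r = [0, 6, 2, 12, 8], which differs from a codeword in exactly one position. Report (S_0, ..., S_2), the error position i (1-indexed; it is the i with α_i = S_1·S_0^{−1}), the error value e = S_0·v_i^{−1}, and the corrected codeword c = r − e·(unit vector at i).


S = (4, 8, 3), error at position 2, error magnitude e = 8, c = [0, 11, 2, 12, 8].

Step 1: column multipliers v_i = (∏_{j≠i}(α_i − α_j))^{−1} mod 13.
  i = 1 (α = 5): (5−2)(5−8)(5−10)(5−4) = 3·(−3)·(−5)·1 = 45 ≡ 6, so v_1 = 6^{−1} = 11 (mod 13).
  i = 2 (α = 2): (2−5)(2−8)(2−10)(2−4) = (−3)·(−6)·(−8)·(−2) = 288 ≡ 2, so v_2 = 2^{−1} = 7 (mod 13).
  i = 3 (α = 8): (8−5)(8−2)(8−10)(8−4) = 3·6·(−2)·4 = −144 ≡ 12, so v_3 = 12^{−1} = 12 (mod 13).
  i = 4 (α = 10): (10−5)(10−2)(10−8)(10−4) = 5·8·2·6 = 480 ≡ 12, so v_4 = 12^{−1} = 12 (mod 13).
  i = 5 (α = 4): (4−5)(4−2)(4−8)(4−10) = (−1)·2·(−4)·(−6) = −48 ≡ 4, so v_5 = 4^{−1} = 10 (mod 13).
  v = [11, 7, 12, 12, 10].
Step 2: syndromes of r = [0, 6, 2, 12, 8] (all sums mod 13).
  S_0 = Σ v_i r_i = 11·0 + 7·6 + 12·2 + 12·12 + 10·8 = 290 ≡ 4.
  S_1 = Σ v_i α_i r_i = 11·5·0 + 7·2·6 + 12·8·2 + 12·10·12 + 10·4·8 = 2036 ≡ 8.
  α_i^2 mod 13 = [12, 4, 12, 9, 3].
  S_2 = Σ v_i α_i^2 r_i = 11·12·0 + 7·4·6 + 12·12·2 + 12·9·12 + 10·3·8 = 1992 ≡ 3.
  S = (4, 8, 3) ≠ 0, so r is not a codeword (an error is present).
Step 3: locate the error. For a single error e at position i, S_ℓ = v_i·e·α_i^ℓ, so α_err = S_1/S_0.
  S_0^{−1} = 4^{−1} = 10 (mod 13), so α_err = 8·10 = 80 ≡ 2 = α_2. Error position i = 2.
  Consistency check: S_2/S_1 = 3·5 = 15 ≡ 2 = α_err ✓ (single-error assumption holds).
Step 4: error magnitude e = S_0/v_2 = S_0·∏_{j≠2}(α_2 − α_j) = 4·2 = 8 ≡ 8 (mod 13).
Step 5: correct position 2: c_2 = r_2 − e = 6 − 8 ≡ 11 (mod 13). Hence c = [0, 11, 2, 12, 8].
  Check: interpolating c through the α_i gives m(x) = 1 + 5·x (degree < 2) with m(α_i) = c_i for every i, so c is indeed a codeword.


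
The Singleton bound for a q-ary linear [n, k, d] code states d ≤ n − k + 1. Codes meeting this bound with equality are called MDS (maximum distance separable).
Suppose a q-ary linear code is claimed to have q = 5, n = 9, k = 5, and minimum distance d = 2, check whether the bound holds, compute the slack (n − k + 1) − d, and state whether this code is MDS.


Singleton RHS = n − k + 1 = 5, slack = 3, bound satisfied, not MDS.

Singleton bound: d ≤ n − k + 1.
Here n = 9, k = 5, so n − k + 1 = 5.
Given d = 2, check d ≤ 5: YES.
Slack = (n − k + 1) − d = 3.
The code is NOT MDS (slack = 3 > 0).
Description: the claimed parameters are [9, 5, 2]_5; such a code would be non-MDS.


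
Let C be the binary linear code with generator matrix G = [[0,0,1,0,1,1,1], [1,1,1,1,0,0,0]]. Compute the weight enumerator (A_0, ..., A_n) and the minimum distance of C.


Weight distribution: A_0 = 1, A_4 = 2, A_6 = 1. Minimum distance d = 4.

Enumerate all 2^2 = 4 messages m ∈ F_2^2.
For each, compute codeword c = mG in F_2^7, then tally its weight.
  m = 00 → c = 0000000, weight = 0.
  m = 10 → c = 0010111, weight = 4.
  m = 01 → c = 1111000, weight = 4.
  m = 11 → c = 1101111, weight = 6.
Tally weights:
  weight 0: 1 codewords.
  weight 4: 2 codewords.
  weight 6: 1 codewords.
Minimum distance d = smallest w > 0 with A_w > 0 = 4.
Sanity: Σ A_w = 4 = 2^2 = 4 ✓.


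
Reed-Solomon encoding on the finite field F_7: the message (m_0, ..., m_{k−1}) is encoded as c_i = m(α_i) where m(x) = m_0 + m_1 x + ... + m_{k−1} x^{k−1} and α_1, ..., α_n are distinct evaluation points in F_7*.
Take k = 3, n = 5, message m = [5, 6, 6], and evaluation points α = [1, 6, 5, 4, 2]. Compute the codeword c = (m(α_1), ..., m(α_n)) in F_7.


c = [3, 5, 3, 6, 6]

Message polynomial: m(x) = 5 + 6·x + 6·x^2 (mod 7).
For each evaluation point α_i, compute m(α_i) mod 7:
  α_1 = 1: Horner steps 6 → 5 → 3, so m(1) = 3.
  α_2 = 6: Horner steps 6 → 0 → 5, so m(6) = 5.
  α_3 = 5: Horner steps 6 → 1 → 3, so m(5) = 3.
  α_4 = 4: Horner steps 6 → 2 → 6, so m(4) = 6.
  α_5 = 2: Horner steps 6 → 4 → 6, so m(2) = 6.
Codeword c = [3, 5, 3, 6, 6] ∈ F_7^5.


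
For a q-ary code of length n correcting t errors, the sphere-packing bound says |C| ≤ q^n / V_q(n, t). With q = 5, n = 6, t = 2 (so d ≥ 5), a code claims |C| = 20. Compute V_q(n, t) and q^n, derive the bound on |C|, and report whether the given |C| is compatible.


V_q(n, t) = 265, q^n = 15625, Hamming bound = 58, |C| = 20 ≤ bound (satisfied).

Step 1: Compute V_q(n, t) = Σ_{j=0}^2 C(n, j) (q−1)^j.
  j = 0: C(6,0)·(4)^0 = 1·1 = 1.
  j = 1: C(6,1)·(4)^1 = 6·4 = 24.
  j = 2: C(6,2)·(4)^2 = 15·16 = 240.
  V_q(n, t) = 1 + 24 + 240 = 265.
Step 2: q^n = 5^6 = 15625.
Step 3: Hamming bound ⌊q^n / V_q(n,t)⌋ = ⌊15625/265⌋ = 58.
Step 4: Compare |C| = 20 to 58: satisfied.
The claimed |C| lies below the Hamming bound.


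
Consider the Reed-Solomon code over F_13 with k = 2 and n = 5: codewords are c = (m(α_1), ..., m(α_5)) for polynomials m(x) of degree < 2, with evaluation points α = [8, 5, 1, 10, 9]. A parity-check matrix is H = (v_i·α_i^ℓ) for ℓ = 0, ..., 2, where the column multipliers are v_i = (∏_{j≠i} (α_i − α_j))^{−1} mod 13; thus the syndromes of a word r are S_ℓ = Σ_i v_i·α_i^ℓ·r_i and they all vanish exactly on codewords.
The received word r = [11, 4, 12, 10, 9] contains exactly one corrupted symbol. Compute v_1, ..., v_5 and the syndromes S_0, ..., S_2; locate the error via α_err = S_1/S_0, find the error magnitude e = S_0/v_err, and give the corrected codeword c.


S = (10, 9, 12), error at position 4, error magnitude e = 3, c = [11, 4, 12, 7, 9].

Step 1: column multipliers v_i = (∏_{j≠i}(α_i − α_j))^{−1} mod 13.
  i = 1 (α = 8): (8−5)(8−1)(8−10)(8−9) = 3·7·(−2)·(−1) = 42 ≡ 3, so v_1 = 3^{−1} = 9 (mod 13).
  i = 2 (α = 5): (5−8)(5−1)(5−10)(5−9) = (−3)·4·(−5)·(−4) = −240 ≡ 7, so v_2 = 7^{−1} = 2 (mod 13).
  i = 3 (α = 1): (1−8)(1−5)(1−10)(1−9) = (−7)·(−4)·(−9)·(−8) = 2016 ≡ 1, so v_3 = 1^{−1} = 1 (mod 13).
  i = 4 (α = 10): (10−8)(10−5)(10−1)(10−9) = 2·5·9·1 = 90 ≡ 12, so v_4 = 12^{−1} = 12 (mod 13).
  i = 5 (α = 9): (9−8)(9−5)(9−1)(9−10) = 1·4·8·(−1) = −32 ≡ 7, so v_5 = 7^{−1} = 2 (mod 13).
  v = [9, 2, 1, 12, 2].
Step 2: syndromes of r = [11, 4, 12, 10, 9] (all sums mod 13).
  S_0 = Σ v_i r_i = 9·11 + 2·4 + 1·12 + 12·10 + 2·9 = 257 ≡ 10.
  S_1 = Σ v_i α_i r_i = 9·8·11 + 2·5·4 + 1·1·12 + 12·10·10 + 2·9·9 = 2206 ≡ 9.
  α_i^2 mod 13 = [12, 12, 1, 9, 3].
  S_2 = Σ v_i α_i^2 r_i = 9·12·11 + 2·12·4 + 1·1·12 + 12·9·10 + 2·3·9 = 2430 ≡ 12.
  S = (10, 9, 12) ≠ 0, so r is not a codeword (an error is present).
Step 3: locate the error. For a single error e at position i, S_ℓ = v_i·e·α_i^ℓ, so α_err = S_1/S_0.
  S_0^{−1} = 10^{−1} = 4 (mod 13), so α_err = 9·4 = 36 ≡ 10 = α_4. Error position i = 4.
  Consistency check: S_2/S_1 = 12·3 = 36 ≡ 10 = α_err ✓ (single-error assumption holds).
Step 4: error magnitude e = S_0/v_4 = S_0·∏_{j≠4}(α_4 − α_j) = 10·12 = 120 ≡ 3 (mod 13).
Step 5: correct position 4: c_4 = r_4 − e = 10 − 3 ≡ 7 (mod 13). Hence c = [11, 4, 12, 7, 9].
  Check: interpolating c through the α_i gives m(x) = 1 + 11·x (degree < 2) with m(α_i) = c_i for every i, so c is indeed a codeword.


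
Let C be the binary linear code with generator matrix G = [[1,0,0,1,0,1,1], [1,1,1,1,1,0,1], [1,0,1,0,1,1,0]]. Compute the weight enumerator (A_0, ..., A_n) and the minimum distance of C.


Weight distribution: A_0 = 1, A_2 = 1, A_4 = 5, A_6 = 1. Minimum distance d = 2.

Enumerate all 2^3 = 8 messages m ∈ F_2^3.
For each, compute codeword c = mG in F_2^7, then tally its weight.
  m = 000 → c = 0000000, weight = 0.
  m = 100 → c = 1001011, weight = 4.
  m = 010 → c = 1111101, weight = 6.
  m = 110 → c = 0110110, weight = 4.
  m = 001 → c = 1010110, weight = 4.
  m = 101 → c = 0011101, weight = 4.
  m = 011 → c = 0101011, weight = 4.
  m = 111 → c = 1100000, weight = 2.
Tally weights:
  weight 0: 1 codewords.
  weight 2: 1 codewords.
  weight 4: 5 codewords.
  weight 6: 1 codewords.
Minimum distance d = smallest w > 0 with A_w > 0 = 2.
Sanity: Σ A_w = 8 = 2^3 = 8 ✓.


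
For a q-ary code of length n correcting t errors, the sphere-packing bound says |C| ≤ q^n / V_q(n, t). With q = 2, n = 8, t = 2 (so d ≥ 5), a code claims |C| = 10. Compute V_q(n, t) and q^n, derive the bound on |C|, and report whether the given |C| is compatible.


V_q(n, t) = 37, q^n = 256, Hamming bound = 6, |C| = 10 > bound (violated).

Step 1: Compute V_q(n, t) = Σ_{j=0}^2 C(n, j) (q−1)^j.
  j = 0: C(8,0)·(1)^0 = 1·1 = 1.
  j = 1: C(8,1)·(1)^1 = 8·1 = 8.
  j = 2: C(8,2)·(1)^2 = 28·1 = 28.
  V_q(n, t) = 1 + 8 + 28 = 37.
Step 2: q^n = 2^8 = 256.
Step 3: Hamming bound ⌊q^n / V_q(n,t)⌋ = ⌊256/37⌋ = 6.
Step 4: Compare |C| = 10 to 6: violated.
The claimed |C| lies above the Hamming bound, so no 2-ary code of length 8 with d ≥ 5 can have 10 codewords.


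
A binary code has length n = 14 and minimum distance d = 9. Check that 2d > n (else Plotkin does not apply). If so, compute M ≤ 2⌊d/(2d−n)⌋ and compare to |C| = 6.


Plotkin bound M ≤ 4; given |C| = 6 > bound (violated).

Check applicability: 2d = 18, n = 14.
2d − n = 4 > 0, so Plotkin applies.
Compute d/(2d−n) = 9/4 ≈ 2.2500.
⌊d/(2d−n)⌋ = 2.
Plotkin bound: M ≤ 2·2 = 4.
Given |C| = 6, check: VIOLATED.
This |C| is above the Plotkin bound, so no binary code with n = 14, d = 9 and 6 codewords exists.


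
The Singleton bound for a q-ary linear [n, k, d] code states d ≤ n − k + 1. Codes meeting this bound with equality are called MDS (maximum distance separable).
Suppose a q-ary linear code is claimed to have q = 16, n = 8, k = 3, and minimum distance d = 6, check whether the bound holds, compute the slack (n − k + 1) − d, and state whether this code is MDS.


Singleton RHS = n − k + 1 = 6, slack = 0, bound satisfied, MDS.

Singleton bound: d ≤ n − k + 1.
Here n = 8, k = 3, so n − k + 1 = 6.
Given d = 6, check d ≤ 6: YES.
Slack = (n − k + 1) − d = 0.
The code is MDS (slack = 0).
Description: the claimed parameters are [8, 3, 6]_16; such a code would be MDS (meets Singleton bound).


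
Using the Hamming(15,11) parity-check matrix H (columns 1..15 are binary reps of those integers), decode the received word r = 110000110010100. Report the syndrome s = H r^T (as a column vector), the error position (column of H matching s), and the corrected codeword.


s = (1, 0, 1, 0)^T, error position = 10, corrected codeword c = 110000110110100

Compute s = H r^T mod 2 one row at a time:
  s_1 = 1 + 0 + 0 + 1 + 0 + 1 + 0 + 0 = 3 ≡ 1 (mod 2).
  s_2 = 0 + 0 + 0 + 1 + 0 + 1 + 0 + 0 = 2 ≡ 0 (mod 2).
  s_3 = 1 + 0 + 0 + 1 + 0 + 1 + 0 + 0 = 3 ≡ 1 (mod 2).
  s_4 = 1 + 0 + 0 + 1 + 0 + 1 + 1 + 0 = 4 ≡ 0 (mod 2).
s = (1, 0, 1, 0)^T — this equals column 10 of H (binary 1010), so error is at position 10.
Correct: flip bit 10 of r = 110000110010100 to get c = 110000110110100.


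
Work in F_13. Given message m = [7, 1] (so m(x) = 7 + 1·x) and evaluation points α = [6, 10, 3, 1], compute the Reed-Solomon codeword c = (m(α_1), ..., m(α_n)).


c = [0, 4, 10, 8]

Message polynomial: m(x) = 7 + 1·x (mod 13).
For each evaluation point α_i, compute m(α_i) mod 13:
  α_1 = 6: Horner steps 1 → 0, so m(6) = 0.
  α_2 = 10: Horner steps 1 → 4, so m(10) = 4.
  α_3 = 3: Horner steps 1 → 10, so m(3) = 10.
  α_4 = 1: Horner steps 1 → 8, so m(1) = 8.
Codeword c = [0, 4, 10, 8] ∈ F_13^4.


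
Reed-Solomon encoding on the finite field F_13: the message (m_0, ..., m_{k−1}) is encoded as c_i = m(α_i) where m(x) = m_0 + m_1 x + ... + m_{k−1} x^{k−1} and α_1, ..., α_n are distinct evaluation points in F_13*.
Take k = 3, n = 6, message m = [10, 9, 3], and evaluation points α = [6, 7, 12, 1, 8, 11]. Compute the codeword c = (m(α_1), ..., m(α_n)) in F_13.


c = [3, 12, 4, 9, 1, 4]

Message polynomial: m(x) = 10 + 9·x + 3·x^2 (mod 13).
For each evaluation point α_i, compute m(α_i) mod 13:
  α_1 = 6: Horner steps 3 → 1 → 3, so m(6) = 3.
  α_2 = 7: Horner steps 3 → 4 → 12, so m(7) = 12.
  α_3 = 12: Horner steps 3 → 6 → 4, so m(12) = 4.
  α_4 = 1: Horner steps 3 → 12 → 9, so m(1) = 9.
  α_5 = 8: Horner steps 3 → 7 → 1, so m(8) = 1.
  α_6 = 11: Horner steps 3 → 3 → 4, so m(11) = 4.
Codeword c = [3, 12, 4, 9, 1, 4] ∈ F_13^6.


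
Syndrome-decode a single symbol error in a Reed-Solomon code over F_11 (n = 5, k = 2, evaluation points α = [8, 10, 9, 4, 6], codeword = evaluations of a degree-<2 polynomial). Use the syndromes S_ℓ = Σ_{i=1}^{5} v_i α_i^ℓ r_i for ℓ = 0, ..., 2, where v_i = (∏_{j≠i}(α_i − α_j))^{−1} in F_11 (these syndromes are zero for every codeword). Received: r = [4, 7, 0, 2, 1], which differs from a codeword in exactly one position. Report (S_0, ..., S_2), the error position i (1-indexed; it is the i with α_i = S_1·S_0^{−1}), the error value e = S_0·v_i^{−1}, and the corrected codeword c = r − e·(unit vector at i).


S = (9, 3, 1), error at position 4, error magnitude e = 4, c = [4, 7, 0, 9, 1].

Step 1: column multipliers v_i = (∏_{j≠i}(α_i − α_j))^{−1} mod 11.
  i = 1 (α = 8): (8−10)(8−9)(8−4)(8−6) = (−2)·(−1)·4·2 = 16 ≡ 5, so v_1 = 5^{−1} = 9 (mod 11).
  i = 2 (α = 10): (10−8)(10−9)(10−4)(10−6) = 2·1·6·4 = 48 ≡ 4, so v_2 = 4^{−1} = 3 (mod 11).
  i = 3 (α = 9): (9−8)(9−10)(9−4)(9−6) = 1·(−1)·5·3 = −15 ≡ 7, so v_3 = 7^{−1} = 8 (mod 11).
  i = 4 (α = 4): (4−8)(4−10)(4−9)(4−6) = (−4)·(−6)·(−5)·(−2) = 240 ≡ 9, so v_4 = 9^{−1} = 5 (mod 11).
  i = 5 (α = 6): (6−8)(6−10)(6−9)(6−4) = (−2)·(−4)·(−3)·2 = −48 ≡ 7, so v_5 = 7^{−1} = 8 (mod 11).
  v = [9, 3, 8, 5, 8].
Step 2: syndromes of r = [4, 7, 0, 2, 1] (all sums mod 11).
  S_0 = Σ v_i r_i = 9·4 + 3·7 + 8·0 + 5·2 + 8·1 = 75 ≡ 9.
  S_1 = Σ v_i α_i r_i = 9·8·4 + 3·10·7 + 8·9·0 + 5·4·2 + 8·6·1 = 586 ≡ 3.
  α_i^2 mod 11 = [9, 1, 4, 5, 3].
  S_2 = Σ v_i α_i^2 r_i = 9·9·4 + 3·1·7 + 8·4·0 + 5·5·2 + 8·3·1 = 419 ≡ 1.
  S = (9, 3, 1) ≠ 0, so r is not a codeword (an error is present).
Step 3: locate the error. For a single error e at position i, S_ℓ = v_i·e·α_i^ℓ, so α_err = S_1/S_0.
  S_0^{−1} = 9^{−1} = 5 (mod 11), so α_err = 3·5 = 15 ≡ 4 = α_4. Error position i = 4.
  Consistency check: S_2/S_1 = 1·4 = 4 ≡ 4 = α_err ✓ (single-error assumption holds).
Step 4: error magnitude e = S_0/v_4 = S_0·∏_{j≠4}(α_4 − α_j) = 9·9 = 81 ≡ 4 (mod 11).
Step 5: correct position 4: c_4 = r_4 − e = 2 − 4 ≡ 9 (mod 11). Hence c = [4, 7, 0, 9, 1].
  Check: interpolating c through the α_i gives m(x) = 3 + 7·x (degree < 2) with m(α_i) = c_i for every i, so c is indeed a codeword.


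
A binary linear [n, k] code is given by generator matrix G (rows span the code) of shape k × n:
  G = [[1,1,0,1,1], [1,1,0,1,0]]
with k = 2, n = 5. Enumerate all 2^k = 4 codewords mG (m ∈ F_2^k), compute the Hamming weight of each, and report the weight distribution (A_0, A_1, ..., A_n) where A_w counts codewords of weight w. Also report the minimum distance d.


Weight distribution: A_0 = 1, A_1 = 1, A_3 = 1, A_4 = 1. Minimum distance d = 1.

Enumerate all 2^2 = 4 messages m ∈ F_2^2.
For each, compute codeword c = mG in F_2^5, then tally its weight.
  m = 00 → c = 00000, weight = 0.
  m = 10 → c = 11011, weight = 4.
  m = 01 → c = 11010, weight = 3.
  m = 11 → c = 00001, weight = 1.
Tally weights:
  weight 0: 1 codewords.
  weight 1: 1 codewords.
  weight 3: 1 codewords.
  weight 4: 1 codewords.
Minimum distance d = smallest w > 0 with A_w > 0 = 1.
Sanity: Σ A_w = 4 = 2^2 = 4 ✓.


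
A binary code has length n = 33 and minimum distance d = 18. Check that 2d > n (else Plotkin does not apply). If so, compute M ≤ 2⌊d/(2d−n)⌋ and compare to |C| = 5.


Plotkin bound M ≤ 12; given |C| = 5 ≤ bound (satisfied).

Check applicability: 2d = 36, n = 33.
2d − n = 3 > 0, so Plotkin applies.
Compute d/(2d−n) = 18/3 ≈ 6.0000.
⌊d/(2d−n)⌋ = 6.
Plotkin bound: M ≤ 2·6 = 12.
Given |C| = 5, check: satisfied.
This |C| is below the Plotkin bound.


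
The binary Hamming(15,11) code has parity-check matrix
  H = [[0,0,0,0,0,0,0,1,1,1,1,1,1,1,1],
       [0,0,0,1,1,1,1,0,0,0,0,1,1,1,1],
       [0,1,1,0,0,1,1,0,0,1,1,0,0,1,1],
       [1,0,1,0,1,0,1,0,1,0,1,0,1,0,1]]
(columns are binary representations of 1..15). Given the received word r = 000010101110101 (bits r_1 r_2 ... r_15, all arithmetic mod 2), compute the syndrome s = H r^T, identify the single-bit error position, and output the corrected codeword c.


s = (1, 0, 0, 0)^T, error position = 8, corrected codeword c = 000010111110101

Compute s = H r^T mod 2 one row at a time:
  s_1 = 0 + 1 + 1 + 1 + 0 + 1 + 0 + 1 = 5 ≡ 1 (mod 2).
  s_2 = 0 + 1 + 0 + 1 + 0 + 1 + 0 + 1 = 4 ≡ 0 (mod 2).
  s_3 = 0 + 0 + 0 + 1 + 1 + 1 + 0 + 1 = 4 ≡ 0 (mod 2).
  s_4 = 0 + 0 + 1 + 1 + 1 + 1 + 1 + 1 = 6 ≡ 0 (mod 2).
s = (1, 0, 0, 0)^T — this equals column 8 of H (binary 1000), so error is at position 8.
Correct: flip bit 8 of r = 000010101110101 to get c = 000010111110101.


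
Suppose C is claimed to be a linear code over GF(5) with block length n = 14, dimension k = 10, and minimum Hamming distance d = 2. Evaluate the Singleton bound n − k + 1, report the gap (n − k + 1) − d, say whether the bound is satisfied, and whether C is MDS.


Singleton RHS = n − k + 1 = 5, slack = 3, bound satisfied, not MDS.

Singleton bound: d ≤ n − k + 1.
Here n = 14, k = 10, so n − k + 1 = 5.
Given d = 2, check d ≤ 5: YES.
Slack = (n − k + 1) − d = 3.
The code is NOT MDS (slack = 3 > 0).
Description: the claimed parameters are [14, 10, 2]_5; such a code would be non-MDS.


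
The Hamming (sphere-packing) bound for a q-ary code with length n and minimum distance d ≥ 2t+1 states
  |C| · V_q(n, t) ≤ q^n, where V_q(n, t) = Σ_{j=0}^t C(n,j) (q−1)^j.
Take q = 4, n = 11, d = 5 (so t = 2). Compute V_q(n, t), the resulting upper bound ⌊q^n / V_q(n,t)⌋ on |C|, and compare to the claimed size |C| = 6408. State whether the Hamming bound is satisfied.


V_q(n, t) = 529, q^n = 4194304, Hamming bound = 7928, |C| = 6408 ≤ bound (satisfied).

Step 1: Compute V_q(n, t) = Σ_{j=0}^2 C(n, j) (q−1)^j.
  j = 0: C(11,0)·(3)^0 = 1·1 = 1.
  j = 1: C(11,1)·(3)^1 = 11·3 = 33.
  j = 2: C(11,2)·(3)^2 = 55·9 = 495.
  V_q(n, t) = 1 + 33 + 495 = 529.
Step 2: q^n = 4^11 = 4194304.
Step 3: Hamming bound ⌊q^n / V_q(n,t)⌋ = ⌊4194304/529⌋ = 7928.
Step 4: Compare |C| = 6408 to 7928: satisfied.
The claimed |C| lies below the Hamming bound.


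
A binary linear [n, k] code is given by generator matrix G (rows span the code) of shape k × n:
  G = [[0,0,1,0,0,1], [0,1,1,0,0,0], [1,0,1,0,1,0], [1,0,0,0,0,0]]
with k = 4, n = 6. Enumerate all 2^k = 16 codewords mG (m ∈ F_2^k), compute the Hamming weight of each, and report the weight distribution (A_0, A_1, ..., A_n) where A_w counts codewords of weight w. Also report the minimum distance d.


Weight distribution: A_0 = 1, A_1 = 1, A_2 = 6, A_3 = 6, A_4 = 1, A_5 = 1. Minimum distance d = 1.

Enumerate all 2^4 = 16 messages m ∈ F_2^4.
For each, compute codeword c = mG in F_2^6, then tally its weight.
  m = 0000 → c = 000000, weight = 0.
  m = 1000 → c = 001001, weight = 2.
  m = 0100 → c = 011000, weight = 2.
  m = 1100 → c = 010001, weight = 2.
  m = 0010 → c = 101010, weight = 3.
  m = 1010 → c = 100011, weight = 3.
  m = 0110 → c = 110010, weight = 3.
  m = 1110 → c = 111011, weight = 5.
  m = 0001 → c = 100000, weight = 1.
  m = 1001 → c = 101001, weight = 3.
  m = 0101 → c = 111000, weight = 3.
  m = 1101 → c = 110001, weight = 3.
  m = 0011 → c = 001010, weight = 2.
  m = 1011 → c = 000011, weight = 2.
  m = 0111 → c = 010010, weight = 2.
  m = 1111 → c = 011011, weight = 4.
Tally weights:
  weight 0: 1 codewords.
  weight 1: 1 codewords.
  weight 2: 6 codewords.
  weight 3: 6 codewords.
  weight 4: 1 codewords.
  weight 5: 1 codewords.
Minimum distance d = smallest w > 0 with A_w > 0 = 1.
Sanity: Σ A_w = 16 = 2^4 = 16 ✓.
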